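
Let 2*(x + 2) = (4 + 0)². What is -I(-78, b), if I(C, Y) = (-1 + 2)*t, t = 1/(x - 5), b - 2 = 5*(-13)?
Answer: -1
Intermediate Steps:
x = 6 (x = -2 + (4 + 0)²/2 = -2 + (½)*4² = -2 + (½)*16 = -2 + 8 = 6)
b = -63 (b = 2 + 5*(-13) = 2 - 65 = -63)
t = 1 (t = 1/(6 - 5) = 1/1 = 1)
I(C, Y) = 1 (I(C, Y) = (-1 + 2)*1 = 1*1 = 1)
-I(-78, b) = -1*1 = -1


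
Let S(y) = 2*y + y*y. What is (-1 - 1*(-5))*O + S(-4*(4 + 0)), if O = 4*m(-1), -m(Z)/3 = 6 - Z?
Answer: -112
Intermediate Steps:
m(Z) = -18 + 3*Z (m(Z) = -3*(6 - Z) = -18 + 3*Z)
S(y) = y² + 2*y (S(y) = 2*y + y² = y² + 2*y)
O = -84 (O = 4*(-18 + 3*(-1)) = 4*(-18 - 3) = 4*(-21) = -84)
(-1 - 1*(-5))*O + S(-4*(4 + 0)) = (-1 - 1*(-5))*(-84) + (-4*(4 + 0))*(2 - 4*(4 + 0)) = (-1 + 5)*(-84) + (-4*4)*(2 - 4*4) = 4*(-84) - 16*(2 - 16) = -336 - 16*(-14) = -336 + 224 = -112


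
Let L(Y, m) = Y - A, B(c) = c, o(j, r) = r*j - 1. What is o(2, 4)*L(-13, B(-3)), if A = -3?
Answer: -70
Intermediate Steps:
o(j, r) = -1 + j*r (o(j, r) = j*r - 1 = -1 + j*r)
L(Y, m) = 3 + Y (L(Y, m) = Y - 1*(-3) = Y + 3 = 3 + Y)
o(2, 4)*L(-13, B(-3)) = (-1 + 2*4)*(3 - 13) = (-1 + 8)*(-10) = 7*(-10) = -70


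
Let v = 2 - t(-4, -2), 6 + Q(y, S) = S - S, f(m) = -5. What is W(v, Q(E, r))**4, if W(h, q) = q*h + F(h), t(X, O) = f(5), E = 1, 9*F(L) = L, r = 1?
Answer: 18945044881/6561 ≈ 2.8875e+6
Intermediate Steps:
F(L) = L/9
t(X, O) = -5
Q(y, S) = -6 (Q(y, S) = -6 + (S - S) = -6 + 0 = -6)
v = 7 (v = 2 - 1*(-5) = 2 + 5 = 7)
W(h, q) = h/9 + h*q (W(h, q) = q*h + h/9 = h*q + h/9 = h/9 + h*q)
W(v, Q(E, r))**4 = (7*(1/9 - 6))**4 = (7*(-53/9))**4 = (-371/9)**4 = 18945044881/6561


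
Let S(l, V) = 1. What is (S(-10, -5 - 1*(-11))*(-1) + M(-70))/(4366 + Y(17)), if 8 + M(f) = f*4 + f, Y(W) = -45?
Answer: -359/4321 ≈ -0.083083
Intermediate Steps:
M(f) = -8 + 5*f (M(f) = -8 + (f*4 + f) = -8 + (4*f + f) = -8 + 5*f)
(S(-10, -5 - 1*(-11))*(-1) + M(-70))/(4366 + Y(17)) = (1*(-1) + (-8 + 5*(-70)))/(4366 - 45) = (-1 + (-8 - 350))/4321 = (-1 - 358)*(1/4321) = -359*1/4321 = -359/4321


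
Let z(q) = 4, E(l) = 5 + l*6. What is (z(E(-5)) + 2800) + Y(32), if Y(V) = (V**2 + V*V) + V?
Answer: 4884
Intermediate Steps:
E(l) = 5 + 6*l
Y(V) = V + 2*V**2 (Y(V) = (V**2 + V**2) + V = 2*V**2 + V = V + 2*V**2)
(z(E(-5)) + 2800) + Y(32) = (4 + 2800) + 32*(1 + 2*32) = 2804 + 32*(1 + 64) = 2804 + 32*65 = 2804 + 2080 = 4884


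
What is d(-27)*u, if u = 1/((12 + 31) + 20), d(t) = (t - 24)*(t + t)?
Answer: 306/7 ≈ 43.714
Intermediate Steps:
d(t) = 2*t*(-24 + t) (d(t) = (-24 + t)*(2*t) = 2*t*(-24 + t))
u = 1/63 (u = 1/(43 + 20) = 1/63 ≈ 0.015873)
d(-27)*u = (2*(-27)*(-24 - 27))*(1/63) = (2*(-27)*(-51))*(1/63) = 2754*(1/63) = 306/7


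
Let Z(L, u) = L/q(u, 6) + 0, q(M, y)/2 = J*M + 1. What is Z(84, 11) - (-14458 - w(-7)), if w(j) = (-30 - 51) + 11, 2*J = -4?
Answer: 14386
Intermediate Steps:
J = -2 (J = (1/2)*(-4) = -2)
q(M, y) = 2 - 4*M (q(M, y) = 2*(-2*M + 1) = 2*(1 - 2*M) = 2 - 4*M)
w(j) = -70 (w(j) = -81 + 11 = -70)
Z(L, u) = L/(2 - 4*u) (Z(L, u) = L/(2 - 4*u) + 0 = L/(2 - 4*u))
Z(84, 11) - (-14458 - w(-7)) = -1*84/(-2 + 4*11) - (-14458 - 1*(-70)) = -1*84/(-2 + 44) - (-14458 + 70) = -1*84/42 - 1*(-14388) = -1*84*1/42 + 14388 = -2 + 14388 = 14386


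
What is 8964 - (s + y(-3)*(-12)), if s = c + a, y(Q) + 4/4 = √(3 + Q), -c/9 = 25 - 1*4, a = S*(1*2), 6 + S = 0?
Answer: 9153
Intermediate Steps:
S = -6 (S = -6 + 0 = -6)
a = -12 (a = -6*2 = -12)
c = -189 (c = -9*(25 - 1*4) = -9*(25 - 4) = -9*21 = -189)
y(Q) = -1 + √(3 + Q)
s = -201 (s = -189 - 12 = -201)
8964 - (s + y(-3)*(-12)) = 8964 - (-201 + (-1 + √(3 - 3))*(-12)) = 8964 - (-201 + (-1 + √0)*(-12)) = 8964 - (-201 + (-1 + 0)*(-12)) = 8964 - (-201 - 1*(-12)) = 8964 - (-201 + 12) = 8964 - 1*(-189) = 8964 + 189 = 9153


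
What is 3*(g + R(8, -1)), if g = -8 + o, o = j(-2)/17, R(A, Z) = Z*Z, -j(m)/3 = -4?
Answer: -321/17 ≈ -18.882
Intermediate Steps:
j(m) = 12 (j(m) = -3*(-4) = 12)
R(A, Z) = Z**2
o = 12/17 ≈ 0.70588
g = -124/17 (g = -8 + 12/17 = -124/17 ≈ -7.2941)
3*(g + R(8, -1)) = 3*(-124/17 + (-1)**2) = 3*(-124/17 + 1) = 3*(-107/17) = -321/17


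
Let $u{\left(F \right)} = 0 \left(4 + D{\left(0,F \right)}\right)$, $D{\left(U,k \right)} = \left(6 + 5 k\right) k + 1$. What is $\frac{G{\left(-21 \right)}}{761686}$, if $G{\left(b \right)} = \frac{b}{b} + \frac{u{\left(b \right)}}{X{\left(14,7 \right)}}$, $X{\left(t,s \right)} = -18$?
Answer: $\frac{1}{761686} \approx 1.3129 \cdot 10^{-6}$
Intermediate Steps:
$D{\left(U,k \right)} = 1 + k \left(6 + 5 k\right)$ ($D{\left(U,k \right)} = k \left(6 + 5 k\right) + 1 = 1 + k \left(6 + 5 k\right)$)
$u{\left(F \right)} = 0$ ($u{\left(F \right)} = 0 \left(4 + \left(1 + 5 F^{2} + 6 F\right)\right) = 0 \left(5 + 5 F^{2} + 6 F\right) = 0$)
$G{\left(b \right)} = 1$ ($G{\left(b \right)} = \frac{b}{b} + \frac{0}{-18} = 1 + 0 \left(- \frac{1}{18}\right) = 1 + 0 = 1$)
$\frac{G{\left(-21 \right)}}{761686} = 1 \cdot \frac{1}{761686} = \frac{1}{761686}$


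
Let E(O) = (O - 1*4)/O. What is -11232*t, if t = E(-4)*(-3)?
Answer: 67392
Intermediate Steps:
E(O) = (-4 + O)/O (E(O) = (O - 4)/O = (-4 + O)/O)
t = -6 (t = ((-4 - 4)/(-4))*(-3) = -¼*(-8)*(-3) = 2*(-3) = -6)
-11232*t = -11232*(-6) = 67392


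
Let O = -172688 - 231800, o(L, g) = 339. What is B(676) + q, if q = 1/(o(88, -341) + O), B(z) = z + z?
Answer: 546409447/404149 ≈ 1352.0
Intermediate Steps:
B(z) = 2*z
O = -404488
q = -1/404149 (q = 1/(339 - 404488) = 1/(-404149) = -1/404149 ≈ -2.4743e-6)
B(676) + q = 2*676 - 1/404149 = 1352 - 1/404149 = 546409447/404149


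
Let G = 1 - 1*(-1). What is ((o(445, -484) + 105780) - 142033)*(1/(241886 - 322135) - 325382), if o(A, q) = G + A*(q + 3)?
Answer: 6535624057465224/80249 ≈ 8.1442e+10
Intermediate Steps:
G = 2 (G = 1 + 1 = 2)
o(A, q) = 2 + A*(3 + q) (o(A, q) = 2 + A*(q + 3) = 2 + A*(3 + q))
((o(445, -484) + 105780) - 142033)*(1/(241886 - 322135) - 325382) = (((2 + 3*445 + 445*(-484)) + 105780) - 142033)*(1/(241886 - 322135) - 325382) = (((2 + 1335 - 215380) + 105780) - 142033)*(1/(-80249) - 325382) = ((-214043 + 105780) - 142033)*(-1/80249 - 325382) = (-108263 - 142033)*(-26111580119/80249) = -250296*(-26111580119/80249) = 6535624057465224/80249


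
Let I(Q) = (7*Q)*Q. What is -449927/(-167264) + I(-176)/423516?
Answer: 56704867745/17709745056 ≈ 3.2019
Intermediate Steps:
I(Q) = 7*Q**2
-449927/(-167264) + I(-176)/423516 = -449927/(-167264) + (7*(-176)**2)/423516 = -449927*(-1/167264) + (7*30976)*(1/423516) = 449927/167264 + 216832*(1/423516) = 449927/167264 + 54208/105879 = 56704867745/17709745056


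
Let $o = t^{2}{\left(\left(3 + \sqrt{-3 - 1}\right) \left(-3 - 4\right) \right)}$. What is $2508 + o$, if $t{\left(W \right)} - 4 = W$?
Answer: $2601 + 476 i \approx 2601.0 + 476.0 i$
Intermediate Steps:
$t{\left(W \right)} = 4 + W$
$o = \left(-17 - 14 i\right)^{2}$ ($o = \left(4 + \left(3 + \sqrt{-3 - 1}\right) \left(-3 - 4\right)\right)^{2} = \left(4 + \left(3 + \sqrt{-4}\right) \left(-7\right)\right)^{2} = \left(4 + \left(3 + 2 i\right) \left(-7\right)\right)^{2} = \left(4 - \left(21 + 14 i\right)\right)^{2} = \left(-17 - 14 i\right)^{2} \approx 93.0 + 476.0 i$)
$2508 + o = 2508 + \left(93 + 476 i\right) = 2601 + 476 i$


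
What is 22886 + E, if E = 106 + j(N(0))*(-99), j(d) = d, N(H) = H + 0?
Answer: 22992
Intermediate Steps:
N(H) = H
E = 106 (E = 106 + 0*(-99) = 106 + 0 = 106)
22886 + E = 22886 + 106 = 22992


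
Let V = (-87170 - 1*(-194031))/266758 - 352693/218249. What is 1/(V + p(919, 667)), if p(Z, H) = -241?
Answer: -58219666742/14101701057727 ≈ -0.0041286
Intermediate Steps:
V = -70761372905/58219666742 (V = (-87170 + 194031)*(1/266758) - 352693*1/218249 = 106861*(1/266758) - 352693/218249 = 106861/266758 - 352693/218249 = -70761372905/58219666742 ≈ -1.2154)
1/(V + p(919, 667)) = 1/(-70761372905/58219666742 - 241) = 1/(-14101701057727/58219666742) = -58219666742/14101701057727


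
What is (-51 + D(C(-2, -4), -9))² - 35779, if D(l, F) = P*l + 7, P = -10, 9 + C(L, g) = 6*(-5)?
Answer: 83937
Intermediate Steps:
C(L, g) = -39 (C(L, g) = -9 + 6*(-5) = -9 - 30 = -39)
D(l, F) = 7 - 10*l (D(l, F) = -10*l + 7 = 7 - 10*l)
(-51 + D(C(-2, -4), -9))² - 35779 = (-51 + (7 - 10*(-39)))² - 35779 = (-51 + (7 + 390))² - 35779 = (-51 + 397)² - 35779 = 346² - 35779 = 119716 - 35779 = 83937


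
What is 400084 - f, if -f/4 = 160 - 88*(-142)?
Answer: 450708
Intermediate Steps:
f = -50624 (f = -4*(160 - 88*(-142)) = -4*(160 + 12496) = -4*12656 = -50624)
400084 - f = 400084 - 1*(-50624) = 400084 + 50624 = 450708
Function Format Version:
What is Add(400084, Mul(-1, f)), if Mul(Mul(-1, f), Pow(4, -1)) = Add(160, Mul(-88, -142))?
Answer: 450708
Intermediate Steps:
f = -50624 (f = Mul(-4, Add(160, Mul(-88, -142))) = Mul(-4, Add(160, 12496)) = Mul(-4, 12656) = -50624)
Add(400084, Mul(-1, f)) = Add(400084, Mul(-1, -50624)) = Add(400084, 50624) = 450708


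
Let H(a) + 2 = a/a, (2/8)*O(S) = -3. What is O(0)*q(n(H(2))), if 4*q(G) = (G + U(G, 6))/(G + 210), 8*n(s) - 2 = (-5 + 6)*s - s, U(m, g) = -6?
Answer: 69/841 ≈ 0.082045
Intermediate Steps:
O(S) = -12 (O(S) = 4*(-3) = -12)
H(a) = -1 (H(a) = -2 + a/a = -2 + 1 = -1)
n(s) = ¼ (n(s) = ¼ + ((-5 + 6)*s - s)/8 = ¼ + (1*s - s)/8 = ¼ + (s - s)/8 = ¼ + (⅛)*0 = ¼ + 0 = ¼)
q(G) = (-6 + G)/(4*(210 + G)) (q(G) = ((G - 6)/(G + 210))/4 = ((-6 + G)/(210 + G))/4 = (-6 + G)/(4*(210 + G)))
O(0)*q(n(H(2))) = -3*(-6 + ¼)/(210 + ¼) = -3*(-23)/(841/4*4) = -3*4*(-23)/(841*4) = -12*(-23/3364) = 69/841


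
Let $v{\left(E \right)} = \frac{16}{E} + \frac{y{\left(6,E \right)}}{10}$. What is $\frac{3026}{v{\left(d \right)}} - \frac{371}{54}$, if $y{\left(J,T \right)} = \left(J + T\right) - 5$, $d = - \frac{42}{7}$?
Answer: $- \frac{987473}{1026} \approx -962.45$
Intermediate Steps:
$d = -6$ ($d = \left(-42\right) \frac{1}{7} = -6$)
$y{\left(J,T \right)} = -5 + J + T$
$v{\left(E \right)} = \frac{1}{10} + \frac{16}{E} + \frac{E}{10}$ ($v{\left(E \right)} = \frac{16}{E} + \frac{-5 + 6 + E}{10} = \frac{16}{E} + \left(1 + E\right) \frac{1}{10} = \frac{16}{E} + \left(\frac{1}{10} + \frac{E}{10}\right) = \frac{1}{10} + \frac{16}{E} + \frac{E}{10}$)
$\frac{3026}{v{\left(d \right)}} - \frac{371}{54} = \frac{3026}{\frac{1}{10} \frac{1}{-6} \left(160 - 6 \left(1 - 6\right)\right)} - \frac{371}{54} = \frac{3026}{\frac{1}{10} \left(- \frac{1}{6}\right) \left(160 - -30\right)} - \frac{371}{54} = \frac{3026}{\frac{1}{10} \left(- \frac{1}{6}\right) \left(160 + 30\right)} - \frac{371}{54} = \frac{3026}{\frac{1}{10} \left(- \frac{1}{6}\right) 190} - \frac{371}{54} = \frac{3026}{- \frac{19}{6}} - \frac{371}{54} = 3026 \left(- \frac{6}{19}\right) - \frac{371}{54} = - \frac{18156}{19} - \frac{371}{54} = - \frac{987473}{1026}$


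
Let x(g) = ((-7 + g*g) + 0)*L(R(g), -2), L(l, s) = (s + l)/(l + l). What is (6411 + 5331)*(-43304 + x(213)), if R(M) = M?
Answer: -17370570754/71 ≈ -2.4466e+8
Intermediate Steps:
L(l, s) = (l + s)/(2*l) (L(l, s) = (l + s)/((2*l)) = (l + s)*(1/(2*l)) = (l + s)/(2*l))
x(g) = (-7 + g²)*(-2 + g)/(2*g) (x(g) = ((-7 + g*g) + 0)*((g - 2)/(2*g)) = ((-7 + g²) + 0)*((-2 + g)/(2*g)) = (-7 + g²)*((-2 + g)/(2*g)) = (-7 + g²)*(-2 + g)/(2*g))
(6411 + 5331)*(-43304 + x(213)) = (6411 + 5331)*(-43304 + (½)*(-7 + 213²)*(-2 + 213)/213) = 11742*(-43304 + (½)*(1/213)*(-7 + 45369)*211) = 11742*(-43304 + (½)*(1/213)*45362*211) = 11742*(-43304 + 4785691/213) = 11742*(-4438061/213) = -17370570754/71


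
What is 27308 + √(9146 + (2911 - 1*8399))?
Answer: 27308 + √3658 ≈ 27368.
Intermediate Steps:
27308 + √(9146 + (2911 - 1*8399)) = 27308 + √(9146 + (2911 - 8399)) = 27308 + √(9146 - 5488) = 27308 + √3658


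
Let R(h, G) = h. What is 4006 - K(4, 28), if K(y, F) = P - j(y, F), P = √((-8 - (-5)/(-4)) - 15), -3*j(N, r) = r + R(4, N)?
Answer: 11986/3 - I*√97/2 ≈ 3995.3 - 4.9244*I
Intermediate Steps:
j(N, r) = -4/3 - r/3 (j(N, r) = -(r + 4)/3 = -(4 + r)/3 = -4/3 - r/3)
P = I*√97/2 (P = √((-8 - (-5)*(-1)/4) - 15) = √((-8 - 1*5/4) - 15) = √((-8 - 5/4) - 15) = √(-37/4 - 15) = √(-97/4) = I*√97/2 ≈ 4.9244*I)
K(y, F) = 4/3 + F/3 + I*√97/2 (K(y, F) = I*√97/2 - (-4/3 - F/3) = I*√97/2 + (4/3 + F/3) = 4/3 + F/3 + I*√97/2)
4006 - K(4, 28) = 4006 - (4/3 + (⅓)*28 + I*√97/2) = 4006 - (4/3 + 28/3 + I*√97/2) = 4006 - (32/3 + I*√97/2) = 4006 + (-32/3 - I*√97/2) = 11986/3 - I*√97/2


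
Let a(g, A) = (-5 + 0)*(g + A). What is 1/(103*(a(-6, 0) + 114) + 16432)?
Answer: 1/31264 ≈ 3.1986e-5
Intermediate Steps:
a(g, A) = -5*A - 5*g (a(g, A) = -5*(A + g) = -5*A - 5*g)
1/(103*(a(-6, 0) + 114) + 16432) = 1/(103*((-5*0 - 5*(-6)) + 114) + 16432) = 1/(103*((0 + 30) + 114) + 16432) = 1/(103*(30 + 114) + 16432) = 1/(103*144 + 16432) = 1/(14832 + 16432) = 1/31264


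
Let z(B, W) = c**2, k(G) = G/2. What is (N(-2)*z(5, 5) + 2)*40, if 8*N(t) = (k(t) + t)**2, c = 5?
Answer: 1205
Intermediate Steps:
k(G) = G/2 (k(G) = G*(1/2) = G/2)
N(t) = 9*t**2/32 (N(t) = (t/2 + t)**2/8 = (3*t/2)**2/8 = (9*t**2/4)/8 = 9*t**2/32)
z(B, W) = 25 (z(B, W) = 5**2 = 25)
(N(-2)*z(5, 5) + 2)*40 = (((9/32)*(-2)**2)*25 + 2)*40 = (((9/32)*4)*25 + 2)*40 = ((9/8)*25 + 2)*40 = (225/8 + 2)*40 = (241/8)*40 = 1205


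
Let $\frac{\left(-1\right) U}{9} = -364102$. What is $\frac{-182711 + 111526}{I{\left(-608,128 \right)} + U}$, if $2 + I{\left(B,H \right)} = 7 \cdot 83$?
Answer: $- \frac{71185}{3277497} \approx -0.021719$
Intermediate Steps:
$U = 3276918$ ($U = \left(-9\right) \left(-364102\right) = 3276918$)
$I{\left(B,H \right)} = 579$ ($I{\left(B,H \right)} = -2 + 7 \cdot 83 = -2 + 581 = 579$)
$\frac{-182711 + 111526}{I{\left(-608,128 \right)} + U} = \frac{-182711 + 111526}{579 + 3276918} = - \frac{71185}{3277497}$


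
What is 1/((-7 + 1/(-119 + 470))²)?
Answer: 123201/6031936 ≈ 0.020425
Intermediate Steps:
1/((-7 + 1/(-119 + 470))²) = 1/((-7 + 1/351)²) = 1/((-2456/351)²) = 1/(6031936/123201) = 123201/6031936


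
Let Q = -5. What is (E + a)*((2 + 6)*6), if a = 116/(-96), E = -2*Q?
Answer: 422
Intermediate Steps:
E = 10 (E = -2*(-5) = 10)
a = -29/24 (a = 116*(-1/96) = -29/24 ≈ -1.2083)
(E + a)*((2 + 6)*6) = (10 - 29/24)*((2 + 6)*6) = 211*(8*6)/24 = (211/24)*48 = 422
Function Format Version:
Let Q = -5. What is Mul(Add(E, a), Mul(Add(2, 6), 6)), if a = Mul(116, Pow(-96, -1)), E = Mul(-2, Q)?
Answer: 422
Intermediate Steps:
E = 10 (E = Mul(-2, -5) = 10)
a = Rational(-29, 24) (a = Mul(116, Rational(-1, 96)) = Rational(-29, 24) ≈ -1.2083)
Mul(Add(E, a), Mul(Add(2, 6), 6)) = Mul(Add(10, Rational(-29, 24)), Mul(Add(2, 6), 6)) = Mul(Rational(211, 24), Mul(8, 6)) = Mul(Rational(211, 24), 48) = 422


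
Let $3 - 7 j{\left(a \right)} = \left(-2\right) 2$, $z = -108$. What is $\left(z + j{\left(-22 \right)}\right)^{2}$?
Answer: $11449$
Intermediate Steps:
$j{\left(a \right)} = 1$ ($j{\left(a \right)} = \frac{3}{7} - \frac{\left(-2\right) 2}{7} = \frac{3}{7} - - \frac{4}{7} = \frac{3}{7} + \frac{4}{7} = 1$)
$\left(z + j{\left(-22 \right)}\right)^{2} = \left(-108 + 1\right)^{2} = \left(-107\right)^{2} = 11449$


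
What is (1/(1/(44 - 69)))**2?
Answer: 625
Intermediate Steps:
(1/(1/(44 - 69)))**2 = (1/(1/(-25)))**2 = (1/(-1/25))**2 = (-25)**2 = 625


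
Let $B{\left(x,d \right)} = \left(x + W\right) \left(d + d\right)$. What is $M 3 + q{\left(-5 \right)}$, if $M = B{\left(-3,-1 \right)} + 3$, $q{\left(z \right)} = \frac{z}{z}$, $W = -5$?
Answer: $58$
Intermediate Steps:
$B{\left(x,d \right)} = 2 d \left(-5 + x\right)$ ($B{\left(x,d \right)} = \left(x - 5\right) \left(d + d\right) = \left(-5 + x\right) 2 d = 2 d \left(-5 + x\right)$)
$q{\left(z \right)} = 1$
$M = 19$ ($M = 2 \left(-1\right) \left(-5 - 3\right) + 3 = 2 \left(-1\right) \left(-8\right) + 3 = 16 + 3 = 19$)
$M 3 + q{\left(-5 \right)} = 19 \cdot 3 + 1 = 57 + 1 = 58$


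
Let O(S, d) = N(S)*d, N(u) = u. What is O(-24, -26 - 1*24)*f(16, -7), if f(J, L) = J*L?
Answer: -134400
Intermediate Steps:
O(S, d) = S*d
O(-24, -26 - 1*24)*f(16, -7) = (-24*(-26 - 1*24))*(16*(-7)) = -24*(-26 - 24)*(-112) = -24*(-50)*(-112) = 1200*(-112) = -134400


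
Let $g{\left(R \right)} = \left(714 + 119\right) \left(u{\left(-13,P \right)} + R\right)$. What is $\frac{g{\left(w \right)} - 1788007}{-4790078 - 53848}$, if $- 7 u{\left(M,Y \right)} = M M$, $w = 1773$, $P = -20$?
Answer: $\frac{36801}{538214} \approx 0.068376$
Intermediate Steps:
$u{\left(M,Y \right)} = - \frac{M^{2}}{7}$ ($u{\left(M,Y \right)} = - \frac{M M}{7} = - \frac{M^{2}}{7}$)
$g{\left(R \right)} = -20111 + 833 R$ ($g{\left(R \right)} = \left(714 + 119\right) \left(- \frac{\left(-13\right)^{2}}{7} + R\right) = 833 \left(\left(- \frac{1}{7}\right) 169 + R\right) = 833 \left(- \frac{169}{7} + R\right) = -20111 + 833 R$)
$\frac{g{\left(w \right)} - 1788007}{-4790078 - 53848} = \frac{\left(-20111 + 833 \cdot 1773\right) - 1788007}{-4790078 - 53848} = \frac{\left(-20111 + 1476909\right) - 1788007}{-4843926} = \left(1456798 - 1788007\right) \left(- \frac{1}{4843926}\right) = \left(-331209\right) \left(- \frac{1}{4843926}\right) = \frac{36801}{538214}$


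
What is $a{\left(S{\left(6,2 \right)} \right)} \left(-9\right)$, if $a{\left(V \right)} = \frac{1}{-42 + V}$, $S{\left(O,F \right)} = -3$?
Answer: $\frac{1}{5} \approx 0.2$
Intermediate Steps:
$a{\left(S{\left(6,2 \right)} \right)} \left(-9\right) = \frac{1}{-42 - 3} \left(-9\right) = \frac{1}{-45} \left(-9\right) = \left(- \frac{1}{45}\right) \left(-9\right) = \frac{1}{5}$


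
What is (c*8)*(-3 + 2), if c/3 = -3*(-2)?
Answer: -144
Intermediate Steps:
c = 18 (c = 3*(-3*(-2)) = 3*6 = 18)
(c*8)*(-3 + 2) = (18*8)*(-3 + 2) = 144*(-1) = -144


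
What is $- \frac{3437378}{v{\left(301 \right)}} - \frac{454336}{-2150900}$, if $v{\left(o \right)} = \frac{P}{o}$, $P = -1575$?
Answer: $\frac{3179187248542}{4839525} \approx 6.5692 \cdot 10^{5}$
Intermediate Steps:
$v{\left(o \right)} = - \frac{1575}{o}$
$- \frac{3437378}{v{\left(301 \right)}} - \frac{454336}{-2150900} = - \frac{3437378}{\left(-1575\right) \frac{1}{301}} - \frac{454336}{-2150900} = - \frac{3437378}{\left(-1575\right) \frac{1}{301}} - - \frac{113584}{537725} = - \frac{3437378}{- \frac{225}{43}} + \frac{113584}{537725} = \left(-3437378\right) \left(- \frac{43}{225}\right) + \frac{113584}{537725} = \frac{147807254}{225} + \frac{113584}{537725} = \frac{3179187248542}{4839525}$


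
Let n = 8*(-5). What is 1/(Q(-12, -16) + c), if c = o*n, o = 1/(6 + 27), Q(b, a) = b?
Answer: -33/436 ≈ -0.075688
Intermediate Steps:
n = -40
o = 1/33 ≈ 0.030303
c = -40/33 (c = (1/33)*(-40) = -40/33 ≈ -1.2121)
1/(Q(-12, -16) + c) = 1/(-12 - 40/33) = 1/(-436/33) = -33/436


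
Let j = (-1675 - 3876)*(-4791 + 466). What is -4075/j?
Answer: -163/960323 ≈ -0.00016973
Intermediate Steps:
j = 24008075 (j = -5551*(-4325) = 24008075)
-4075/j = -4075/24008075 = -4075*1/24008075 = -163/960323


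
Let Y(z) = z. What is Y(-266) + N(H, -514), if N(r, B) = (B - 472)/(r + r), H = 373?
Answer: -99711/373 ≈ -267.32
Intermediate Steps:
N(r, B) = (-472 + B)/(2*r) (N(r, B) = (-472 + B)/((2*r)) = (-472 + B)*(1/(2*r)) = (-472 + B)/(2*r))
Y(-266) + N(H, -514) = -266 + (½)*(-472 - 514)/373 = -266 + (½)*(1/373)*(-986) = -266 - 493/373 = -99711/373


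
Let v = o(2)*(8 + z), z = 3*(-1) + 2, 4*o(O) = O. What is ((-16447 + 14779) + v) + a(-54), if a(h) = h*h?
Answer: 2503/2 ≈ 1251.5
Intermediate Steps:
a(h) = h**2
o(O) = O/4
z = -1 (z = -3 + 2 = -1)
v = 7/2 (v = ((1/4)*2)*(8 - 1) = (1/2)*7 = 7/2 ≈ 3.5000)
((-16447 + 14779) + v) + a(-54) = ((-16447 + 14779) + 7/2) + (-54)**2 = (-1668 + 7/2) + 2916 = -3329/2 + 2916 = 2503/2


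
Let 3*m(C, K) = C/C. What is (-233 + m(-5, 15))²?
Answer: 487204/9 ≈ 54134.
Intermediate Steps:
m(C, K) = ⅓ (m(C, K) = (C/C)/3 = (⅓)*1 = ⅓)
(-233 + m(-5, 15))² = (-233 + ⅓)² = (-698/3)² = 487204/9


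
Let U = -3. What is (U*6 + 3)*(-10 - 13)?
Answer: 345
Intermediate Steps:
(U*6 + 3)*(-10 - 13) = (-3*6 + 3)*(-10 - 13) = (-18 + 3)*(-23) = -15*(-23) = 345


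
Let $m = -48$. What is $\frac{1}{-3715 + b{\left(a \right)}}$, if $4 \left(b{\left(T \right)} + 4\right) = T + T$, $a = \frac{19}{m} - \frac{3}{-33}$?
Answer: $- \frac{1056}{3927425} \approx -0.00026888$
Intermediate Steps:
$a = - \frac{161}{528}$ ($a = \frac{19}{-48} - \frac{3}{-33} = 19 \left(- \frac{1}{48}\right) - - \frac{1}{11} = - \frac{19}{48} + \frac{1}{11} = - \frac{161}{528} \approx -0.30492$)
$b{\left(T \right)} = -4 + \frac{T}{2}$ ($b{\left(T \right)} = -4 + \frac{T + T}{4} = -4 + \frac{2 T}{4} = -4 + \frac{T}{2}$)
$\frac{1}{-3715 + b{\left(a \right)}} = \frac{1}{-3715 + \left(-4 + \frac{1}{2} \left(- \frac{161}{528}\right)\right)} = \frac{1}{-3715 - \frac{4385}{1056}} = \frac{1}{- \frac{3927425}{1056}} = - \frac{1056}{3927425}$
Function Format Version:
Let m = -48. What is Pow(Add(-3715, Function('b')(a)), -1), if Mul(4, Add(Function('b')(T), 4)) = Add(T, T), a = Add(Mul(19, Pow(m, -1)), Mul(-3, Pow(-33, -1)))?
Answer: Rational(-1056, 3927425) ≈ -0.00026888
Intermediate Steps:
a = Rational(-161, 528) (a = Add(Mul(19, Pow(-48, -1)), Mul(-3, Pow(-33, -1))) = Add(Mul(19, Rational(-1, 48)), Mul(-3, Rational(-1, 33))) = Add(Rational(-19, 48), Rational(1, 11)) = Rational(-161, 528) ≈ -0.30492)
Function('b')(T) = Add(-4, Mul(Rational(1, 2), T)) (Function('b')(T) = Add(-4, Mul(Rational(1, 4), Add(T, T))) = Add(-4, Mul(Rational(1, 4), Mul(2, T))) = Add(-4, Mul(Rational(1, 2), T)))
Pow(Add(-3715, Function('b')(a)), -1) = Pow(Add(-3715, Add(-4, Mul(Rational(1, 2), Rational(-161, 528)))), -1) = Pow(Add(-3715, Add(-4, Rational(-161, 1056))), -1) = Pow(Add(-3715, Rational(-4385, 1056)), -1) = Pow(Rational(-3927425, 1056), -1) = Rational(-1056, 3927425)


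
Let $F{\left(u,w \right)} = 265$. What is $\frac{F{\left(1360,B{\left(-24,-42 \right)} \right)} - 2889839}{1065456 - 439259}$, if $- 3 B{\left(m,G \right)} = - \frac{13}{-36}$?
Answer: $- \frac{2889574}{626197} \approx -4.6145$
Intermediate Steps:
$B{\left(m,G \right)} = - \frac{13}{108}$ ($B{\left(m,G \right)} = - \frac{\left(-13\right) \frac{1}{-36}}{3} = - \frac{\left(-13\right) \left(- \frac{1}{36}\right)}{3} = \left(- \frac{1}{3}\right) \frac{13}{36} = - \frac{13}{108}$)
$\frac{F{\left(1360,B{\left(-24,-42 \right)} \right)} - 2889839}{1065456 - 439259} = \frac{265 - 2889839}{1065456 - 439259} = - \frac{2889574}{626197}$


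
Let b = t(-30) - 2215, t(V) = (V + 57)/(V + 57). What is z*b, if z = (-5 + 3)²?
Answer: -8856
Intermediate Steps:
z = 4 (z = (-2)² = 4)
t(V) = 1 (t(V) = (57 + V)/(57 + V) = 1)
b = -2214 (b = 1 - 2215 = -2214)
z*b = 4*(-2214) = -8856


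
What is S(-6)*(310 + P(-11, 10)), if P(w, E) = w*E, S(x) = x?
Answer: -1200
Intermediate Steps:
P(w, E) = E*w
S(-6)*(310 + P(-11, 10)) = -6*(310 + 10*(-11)) = -6*(310 - 110) = -6*200 = -1200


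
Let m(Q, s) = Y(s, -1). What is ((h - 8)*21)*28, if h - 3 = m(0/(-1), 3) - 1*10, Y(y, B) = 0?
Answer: -8820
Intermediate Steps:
m(Q, s) = 0
h = -7 (h = 3 + (0 - 1*10) = 3 + (0 - 10) = 3 - 10 = -7)
((h - 8)*21)*28 = ((-7 - 8)*21)*28 = -15*21*28 = -315*28 = -8820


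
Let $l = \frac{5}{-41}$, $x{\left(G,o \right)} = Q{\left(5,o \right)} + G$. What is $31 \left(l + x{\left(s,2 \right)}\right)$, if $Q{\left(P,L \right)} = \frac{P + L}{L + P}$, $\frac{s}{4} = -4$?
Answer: $- \frac{19220}{41} \approx -468.78$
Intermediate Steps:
$s = -16$ ($s = 4 \left(-4\right) = -16$)
$Q{\left(P,L \right)} = 1$ ($Q{\left(P,L \right)} = \frac{L + P}{L + P} = 1$)
$x{\left(G,o \right)} = 1 + G$
$l = - \frac{5}{41}$ ($l = 5 \left(- \frac{1}{41}\right) = - \frac{5}{41} \approx -0.12195$)
$31 \left(l + x{\left(s,2 \right)}\right) = 31 \left(- \frac{5}{41} + \left(1 - 16\right)\right) = 31 \left(- \frac{5}{41} - 15\right) = 31 \left(- \frac{620}{41}\right) = - \frac{19220}{41}$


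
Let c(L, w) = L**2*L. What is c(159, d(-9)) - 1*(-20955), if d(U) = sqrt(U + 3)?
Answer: 4040634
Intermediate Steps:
d(U) = sqrt(3 + U)
c(L, w) = L**3
c(159, d(-9)) - 1*(-20955) = 159**3 - 1*(-20955) = 4019679 + 20955 = 4040634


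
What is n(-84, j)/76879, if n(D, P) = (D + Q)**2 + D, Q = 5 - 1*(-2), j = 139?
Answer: 5845/76879 ≈ 0.076029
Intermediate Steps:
Q = 7 (Q = 5 + 2 = 7)
n(D, P) = D + (7 + D)**2 (n(D, P) = (D + 7)**2 + D = (7 + D)**2 + D = D + (7 + D)**2)
n(-84, j)/76879 = (-84 + (7 - 84)**2)/76879 = (-84 + (-77)**2)*(1/76879) = (-84 + 5929)*(1/76879) = 5845*(1/76879) = 5845/76879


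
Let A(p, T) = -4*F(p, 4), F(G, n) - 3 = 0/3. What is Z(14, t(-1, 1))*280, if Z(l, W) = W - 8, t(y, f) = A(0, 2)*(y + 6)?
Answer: -19040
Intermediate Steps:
F(G, n) = 3 (F(G, n) = 3 + 0/3 = 3 + 0*(1/3) = 3 + 0 = 3)
A(p, T) = -12 (A(p, T) = -4*3 = -12)
t(y, f) = -72 - 12*y (t(y, f) = -12*(y + 6) = -12*(6 + y) = -72 - 12*y)
Z(l, W) = -8 + W
Z(14, t(-1, 1))*280 = (-8 + (-72 - 12*(-1)))*280 = (-8 + (-72 + 12))*280 = (-8 - 60)*280 = -68*280 = -19040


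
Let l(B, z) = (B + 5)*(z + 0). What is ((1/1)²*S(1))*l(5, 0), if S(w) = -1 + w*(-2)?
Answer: 0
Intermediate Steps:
l(B, z) = z*(5 + B) (l(B, z) = (5 + B)*z = z*(5 + B))
S(w) = -1 - 2*w
((1/1)²*S(1))*l(5, 0) = ((1/1)²*(-1 - 2*1))*(0*(5 + 5)) = (1²*(-1 - 2))*(0*10) = (1*(-3))*0 = -3*0 = 0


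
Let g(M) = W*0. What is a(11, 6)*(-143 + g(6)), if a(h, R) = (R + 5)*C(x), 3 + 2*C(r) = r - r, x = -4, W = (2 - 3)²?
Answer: 4719/2 ≈ 2359.5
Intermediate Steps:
W = 1 (W = (-1)² = 1)
C(r) = -3/2 (C(r) = -3/2 + (r - r)/2 = -3/2 + (½)*0 = -3/2 + 0 = -3/2)
g(M) = 0 (g(M) = 1*0 = 0)
a(h, R) = -15/2 - 3*R/2 (a(h, R) = (R + 5)*(-3/2) = (5 + R)*(-3/2) = -15/2 - 3*R/2)
a(11, 6)*(-143 + g(6)) = (-15/2 - 3/2*6)*(-143 + 0) = (-15/2 - 9)*(-143) = -33/2*(-143) = 4719/2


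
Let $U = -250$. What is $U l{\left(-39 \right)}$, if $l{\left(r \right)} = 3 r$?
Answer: $29250$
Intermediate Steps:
$U l{\left(-39 \right)} = - 250 \cdot 3 \left(-39\right) = \left(-250\right) \left(-117\right) = 29250$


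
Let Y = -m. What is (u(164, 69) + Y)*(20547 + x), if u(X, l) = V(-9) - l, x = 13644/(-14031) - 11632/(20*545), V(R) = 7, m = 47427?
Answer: -4144870396208217/4248275 ≈ -9.7566e+8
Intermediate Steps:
x = -8664672/4248275 (x = 13644*(-1/14031) - 11632/10900 = -1516/1559 - 11632*1/10900 = -1516/1559 - 2908/2725 = -8664672/4248275 ≈ -2.0396)
u(X, l) = 7 - l
Y = -47427 (Y = -1*47427 = -47427)
(u(164, 69) + Y)*(20547 + x) = ((7 - 1*69) - 47427)*(20547 - 8664672/4248275) = ((7 - 69) - 47427)*(87280641753/4248275) = (-62 - 47427)*(87280641753/4248275) = -47489*87280641753/4248275 = -4144870396208217/4248275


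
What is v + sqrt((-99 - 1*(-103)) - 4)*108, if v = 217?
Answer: 217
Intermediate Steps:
v + sqrt((-99 - 1*(-103)) - 4)*108 = 217 + sqrt((-99 - 1*(-103)) - 4)*108 = 217 + sqrt((-99 + 103) - 4)*108 = 217 + sqrt(4 - 4)*108 = 217 + sqrt(0)*108 = 217 + 0*108 = 217 + 0 = 217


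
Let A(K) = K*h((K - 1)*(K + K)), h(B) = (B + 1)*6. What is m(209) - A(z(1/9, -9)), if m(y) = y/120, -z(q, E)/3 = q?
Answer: 1987/360 ≈ 5.5194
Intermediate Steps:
z(q, E) = -3*q
h(B) = 6 + 6*B (h(B) = (1 + B)*6 = 6 + 6*B)
m(y) = y/120 (m(y) = y*(1/120) = y/120)
A(K) = K*(6 + 12*K*(-1 + K)) (A(K) = K*(6 + 6*((K - 1)*(K + K))) = K*(6 + 6*((-1 + K)*(2*K))) = K*(6 + 6*(2*K*(-1 + K))) = K*(6 + 12*K*(-1 + K)))
m(209) - A(z(1/9, -9)) = (1/120)*209 - 6*(-3/9)*(1 + 2*(-3/9)*(-1 - 3/9)) = 209/120 - 6*(-3*⅑)*(1 + 2*(-3*⅑)*(-1 - 3*⅑)) = 209/120 - 6*(-1)*(1 + 2*(-⅓)*(-1 - ⅓))/3 = 209/120 - 6*(-1)*(1 + 2*(-⅓)*(-4/3))/3 = 209/120 - 6*(-1)*(1 + 8/9)/3 = 209/120 - 6*(-1)*17/(3*9) = 209/120 - 1*(-34/9) = 209/120 + 34/9 = 1987/360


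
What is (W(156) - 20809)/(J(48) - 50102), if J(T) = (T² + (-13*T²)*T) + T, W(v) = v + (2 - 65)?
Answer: 10358/742723 ≈ 0.013946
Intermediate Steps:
W(v) = -63 + v (W(v) = v - 63 = -63 + v)
J(T) = T + T² - 13*T³ (J(T) = (T² - 13*T³) + T = T + T² - 13*T³)
(W(156) - 20809)/(J(48) - 50102) = ((-63 + 156) - 20809)/(48*(1 + 48 - 13*48²) - 50102) = (93 - 20809)/(48*(1 + 48 - 13*2304) - 50102) = -20716/(48*(1 + 48 - 29952) - 50102) = -20716/(48*(-29903) - 50102) = -20716/(-1435344 - 50102) = -20716/(-1485446) = -20716*(-1/1485446) = 10358/742723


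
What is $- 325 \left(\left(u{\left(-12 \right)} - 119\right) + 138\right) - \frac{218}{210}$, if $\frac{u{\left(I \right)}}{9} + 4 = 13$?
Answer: $- \frac{3412609}{105} \approx -32501.0$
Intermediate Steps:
$u{\left(I \right)} = 81$ ($u{\left(I \right)} = -36 + 9 \cdot 13 = -36 + 117 = 81$)
$- 325 \left(\left(u{\left(-12 \right)} - 119\right) + 138\right) - \frac{218}{210} = - 325 \left(\left(81 - 119\right) + 138\right) - \frac{218}{210} = - 325 \left(-38 + 138\right) - \frac{109}{105} = \left(-325\right) 100 - \frac{109}{105} = -32500 - \frac{109}{105} = - \frac{3412609}{105}$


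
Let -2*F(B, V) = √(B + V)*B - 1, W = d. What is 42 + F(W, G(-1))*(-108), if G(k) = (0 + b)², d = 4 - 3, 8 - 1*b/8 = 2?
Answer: -12 + 54*√2305 ≈ 2580.6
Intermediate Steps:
b = 48 (b = 64 - 8*2 = 64 - 16 = 48)
d = 1
G(k) = 2304 (G(k) = (0 + 48)² = 48² = 2304)
W = 1
F(B, V) = ½ - B*√(B + V)/2 (F(B, V) = -(√(B + V)*B - 1)/2 = -(B*√(B + V) - 1)/2 = -(-1 + B*√(B + V))/2 = ½ - B*√(B + V)/2)
42 + F(W, G(-1))*(-108) = 42 + (½ - ½*1*√(1 + 2304))*(-108) = 42 + (½ - ½*1*√2305)*(-108) = 42 + (½ - √2305/2)*(-108) = 42 + (-54 + 54*√2305) = -12 + 54*√2305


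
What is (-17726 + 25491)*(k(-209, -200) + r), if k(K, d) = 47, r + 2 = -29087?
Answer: -225511130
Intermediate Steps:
r = -29089 (r = -2 - 29087 = -29089)
(-17726 + 25491)*(k(-209, -200) + r) = (-17726 + 25491)*(47 - 29089) = 7765*(-29042) = -225511130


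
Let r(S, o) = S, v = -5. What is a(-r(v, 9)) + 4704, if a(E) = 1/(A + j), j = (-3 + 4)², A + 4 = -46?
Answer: 230495/49 ≈ 4704.0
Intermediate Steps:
A = -50 (A = -4 - 46 = -50)
j = 1 (j = 1² = 1)
a(E) = -1/49 (a(E) = 1/(-50 + 1) = 1/(-49) = -1/49)
a(-r(v, 9)) + 4704 = -1/49 + 4704 = 230495/49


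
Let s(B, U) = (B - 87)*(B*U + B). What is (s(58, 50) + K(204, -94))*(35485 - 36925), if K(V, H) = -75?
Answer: 123634080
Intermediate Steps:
s(B, U) = (-87 + B)*(B + B*U)
(s(58, 50) + K(204, -94))*(35485 - 36925) = (58*(-87 + 58 - 87*50 + 58*50) - 75)*(35485 - 36925) = (58*(-87 + 58 - 4350 + 2900) - 75)*(-1440) = (58*(-1479) - 75)*(-1440) = (-85782 - 75)*(-1440) = -85857*(-1440) = 123634080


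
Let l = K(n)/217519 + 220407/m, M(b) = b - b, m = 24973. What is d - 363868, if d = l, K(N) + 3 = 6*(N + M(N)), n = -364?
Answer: -1976520197711434/5432101987 ≈ -3.6386e+5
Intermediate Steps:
M(b) = 0
K(N) = -3 + 6*N (K(N) = -3 + 6*(N + 0) = -3 + 6*N)
l = 47888094282/5432101987 (l = (-3 + 6*(-364))/217519 + 220407/24973 = (-3 - 2184)*(1/217519) + 220407*(1/24973) = -2187*1/217519 + 220407/24973 = -2187/217519 + 220407/24973 = 47888094282/5432101987 ≈ 8.8158)
d = 47888094282/5432101987 ≈ 8.8158
d - 363868 = 47888094282/5432101987 - 363868 = -1976520197711434/5432101987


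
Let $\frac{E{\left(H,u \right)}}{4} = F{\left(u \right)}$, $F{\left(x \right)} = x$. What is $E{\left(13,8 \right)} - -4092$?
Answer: $4124$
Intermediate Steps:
$E{\left(H,u \right)} = 4 u$
$E{\left(13,8 \right)} - -4092 = 4 \cdot 8 - -4092 = 32 + 4092 = 4124$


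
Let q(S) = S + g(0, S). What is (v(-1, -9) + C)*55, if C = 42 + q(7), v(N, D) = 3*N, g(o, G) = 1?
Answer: 2585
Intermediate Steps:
q(S) = 1 + S (q(S) = S + 1 = 1 + S)
C = 50 (C = 42 + (1 + 7) = 42 + 8 = 50)
(v(-1, -9) + C)*55 = (3*(-1) + 50)*55 = (-3 + 50)*55 = 47*55 = 2585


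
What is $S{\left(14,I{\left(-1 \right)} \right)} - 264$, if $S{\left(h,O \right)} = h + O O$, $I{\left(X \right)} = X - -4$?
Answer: $-241$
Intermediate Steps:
$I{\left(X \right)} = 4 + X$ ($I{\left(X \right)} = X + 4 = 4 + X$)
$S{\left(h,O \right)} = h + O^{2}$
$S{\left(14,I{\left(-1 \right)} \right)} - 264 = \left(14 + \left(4 - 1\right)^{2}\right) - 264 = \left(14 + 3^{2}\right) - 264 = \left(14 + 9\right) - 264 = 23 - 264 = -241$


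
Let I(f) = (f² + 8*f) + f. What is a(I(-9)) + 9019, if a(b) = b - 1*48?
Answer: 8971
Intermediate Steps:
I(f) = f² + 9*f
a(b) = -48 + b (a(b) = b - 48 = -48 + b)
a(I(-9)) + 9019 = (-48 - 9*(9 - 9)) + 9019 = (-48 - 9*0) + 9019 = (-48 + 0) + 9019 = -48 + 9019 = 8971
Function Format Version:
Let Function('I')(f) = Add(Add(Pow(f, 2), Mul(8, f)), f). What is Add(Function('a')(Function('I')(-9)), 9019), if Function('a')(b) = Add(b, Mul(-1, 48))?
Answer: 8971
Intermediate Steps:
Function('I')(f) = Add(Pow(f, 2), Mul(9, f))
Function('a')(b) = Add(-48, b) (Function('a')(b) = Add(b, -48) = Add(-48, b))
Add(Function('a')(Function('I')(-9)), 9019) = Add(Add(-48, Mul(-9, Add(9, -9))), 9019) = Add(Add(-48, Mul(-9, 0)), 9019) = Add(Add(-48, 0), 9019) = Add(-48, 9019) = 8971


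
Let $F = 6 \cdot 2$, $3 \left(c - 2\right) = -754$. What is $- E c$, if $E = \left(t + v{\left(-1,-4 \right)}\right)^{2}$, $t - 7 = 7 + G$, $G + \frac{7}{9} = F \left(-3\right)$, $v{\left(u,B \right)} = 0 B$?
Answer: $\frac{31434700}{243} \approx 1.2936 \cdot 10^{5}$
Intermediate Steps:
$c = - \frac{748}{3}$ ($c = 2 + \frac{1}{3} \left(-754\right) = 2 - \frac{754}{3} = - \frac{748}{3} \approx -249.33$)
$F = 12$
$v{\left(u,B \right)} = 0$
$G = - \frac{331}{9}$ ($G = - \frac{7}{9} + 12 \left(-3\right) = - \frac{7}{9} - 36 = - \frac{331}{9} \approx -36.778$)
$t = - \frac{205}{9}$ ($t = 7 + \left(7 - \frac{331}{9}\right) = 7 - \frac{268}{9} = - \frac{205}{9} \approx -22.778$)
$E = \frac{42025}{81}$ ($E = \left(- \frac{205}{9} + 0\right)^{2} = \left(- \frac{205}{9}\right)^{2} = \frac{42025}{81} \approx 518.83$)
$- E c = - \frac{42025 \left(-748\right)}{81 \cdot 3} = \left(-1\right) \left(- \frac{31434700}{243}\right) = \frac{31434700}{243}$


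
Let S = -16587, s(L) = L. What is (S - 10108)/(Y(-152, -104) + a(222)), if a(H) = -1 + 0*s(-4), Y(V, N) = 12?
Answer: -26695/11 ≈ -2426.8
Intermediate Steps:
a(H) = -1 (a(H) = -1 + 0*(-4) = -1 + 0 = -1)
(S - 10108)/(Y(-152, -104) + a(222)) = (-16587 - 10108)/(12 - 1) = -26695/11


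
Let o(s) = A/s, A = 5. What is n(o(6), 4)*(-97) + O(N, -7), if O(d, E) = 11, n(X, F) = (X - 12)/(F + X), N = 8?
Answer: 6818/29 ≈ 235.10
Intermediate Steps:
o(s) = 5/s
n(X, F) = (-12 + X)/(F + X)
n(o(6), 4)*(-97) + O(N, -7) = ((-12 + 5/6)/(4 + 5/6))*(-97) + 11 = ((-12 + 5*(⅙))/(4 + 5*(⅙)))*(-97) + 11 = ((-12 + ⅚)/(4 + ⅚))*(-97) + 11 = (-67/6/(29/6))*(-97) + 11 = ((6/29)*(-67/6))*(-97) + 11 = -67/29*(-97) + 11 = 6499/29 + 11 = 6818/29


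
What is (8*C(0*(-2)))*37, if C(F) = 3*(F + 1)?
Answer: 888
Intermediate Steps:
C(F) = 3 + 3*F (C(F) = 3*(1 + F) = 3 + 3*F)
(8*C(0*(-2)))*37 = (8*(3 + 3*(0*(-2))))*37 = (8*(3 + 3*0))*37 = (8*(3 + 0))*37 = (8*3)*37 = 24*37 = 888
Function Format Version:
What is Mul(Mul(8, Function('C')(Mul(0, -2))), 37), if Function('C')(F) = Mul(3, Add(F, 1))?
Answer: 888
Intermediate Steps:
Function('C')(F) = Add(3, Mul(3, F)) (Function('C')(F) = Mul(3, Add(1, F)) = Add(3, Mul(3, F)))
Mul(Mul(8, Function('C')(Mul(0, -2))), 37) = Mul(Mul(8, Add(3, Mul(3, Mul(0, -2)))), 37) = Mul(Mul(8, Add(3, Mul(3, 0))), 37) = Mul(Mul(8, Add(3, 0)), 37) = Mul(Mul(8, 3), 37) = Mul(24, 37) = 888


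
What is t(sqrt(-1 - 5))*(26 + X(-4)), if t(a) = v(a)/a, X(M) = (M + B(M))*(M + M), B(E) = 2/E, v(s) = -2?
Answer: 62*I*sqrt(6)/3 ≈ 50.623*I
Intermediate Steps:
X(M) = 2*M*(M + 2/M) (X(M) = (M + 2/M)*(M + M) = (M + 2/M)*(2*M) = 2*M*(M + 2/M))
t(a) = -2/a
t(sqrt(-1 - 5))*(26 + X(-4)) = (-2/sqrt(-1 - 5))*(26 + (4 + 2*(-4)**2)) = (-2*(-I*sqrt(6)/6))*(26 + (4 + 2*16)) = (-2*(-I*sqrt(6)/6))*(26 + (4 + 32)) = (-(-1)*I*sqrt(6)/3)*(26 + 36) = (I*sqrt(6)/3)*62 = 62*I*sqrt(6)/3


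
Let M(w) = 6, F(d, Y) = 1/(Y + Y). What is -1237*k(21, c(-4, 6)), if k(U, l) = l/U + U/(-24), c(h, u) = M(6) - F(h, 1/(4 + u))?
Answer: 171943/168 ≈ 1023.5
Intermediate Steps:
F(d, Y) = 1/(2*Y)
c(h, u) = 4 - u/2 (c(h, u) = 6 - 1/(2*(1/(4 + u))) = 6 - (4 + u)/2 = 6 - (2 + u/2) = 6 + (-2 - u/2) = 4 - u/2)
k(U, l) = -U/24 + l/U (k(U, l) = l/U + U*(-1/24) = l/U - U/24 = -U/24 + l/U)
-1237*k(21, c(-4, 6)) = -1237*(-1/24*21 + (4 - ½*6)/21) = -1237*(-7/8 + (4 - 3)*(1/21)) = -1237*(-7/8 + 1*(1/21)) = -1237*(-7/8 + 1/21) = -1237*(-139/168) = 171943/168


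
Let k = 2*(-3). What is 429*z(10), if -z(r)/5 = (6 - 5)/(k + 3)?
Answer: 715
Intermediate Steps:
k = -6
z(r) = 5/3 (z(r) = -5*(6 - 5)/(-6 + 3) = -5/(-3) = -5*(-1)/3 = -5*(-⅓) = 5/3)
429*z(10) = 429*(5/3) = 715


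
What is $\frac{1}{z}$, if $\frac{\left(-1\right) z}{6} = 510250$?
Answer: $- \frac{1}{3061500} \approx -3.2664 \cdot 10^{-7}$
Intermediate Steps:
$z = -3061500$ ($z = \left(-6\right) 510250 = -3061500$)
$\frac{1}{z} = \frac{1}{-3061500} = - \frac{1}{3061500}$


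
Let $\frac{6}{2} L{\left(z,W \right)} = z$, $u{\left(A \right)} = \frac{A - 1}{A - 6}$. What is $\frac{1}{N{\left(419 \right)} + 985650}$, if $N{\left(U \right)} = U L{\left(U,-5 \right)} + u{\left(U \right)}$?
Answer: $\frac{1239}{1293728297} \approx 9.577 \cdot 10^{-7}$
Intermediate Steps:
$u{\left(A \right)} = \frac{-1 + A}{-6 + A}$ ($u{\left(A \right)} = \frac{-1 + A}{A - 6} = \frac{-1 + A}{-6 + A}$)
$L{\left(z,W \right)} = \frac{z}{3}$
$N{\left(U \right)} = \frac{U^{2}}{3} + \frac{-1 + U}{-6 + U}$ ($N{\left(U \right)} = U \frac{U}{3} + \frac{-1 + U}{-6 + U} = \frac{U^{2}}{3} + \frac{-1 + U}{-6 + U}$)
$\frac{1}{N{\left(419 \right)} + 985650} = \frac{1}{\frac{-1 + 419 + \frac{419^{2} \left(-6 + 419\right)}{3}}{-6 + 419} + 985650} = \frac{1}{\frac{-1 + 419 + \frac{1}{3} \cdot 175561 \cdot 413}{413} + 985650} = \frac{1}{\frac{-1 + 419 + \frac{72506693}{3}}{413} + 985650} = \frac{1}{\frac{1}{413} \cdot \frac{72507947}{3} + 985650} = \frac{1}{\frac{72507947}{1239} + 985650} = \frac{1}{\frac{1293728297}{1239}} = \frac{1239}{1293728297}$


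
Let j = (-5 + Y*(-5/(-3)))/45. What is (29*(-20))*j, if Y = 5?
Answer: -1160/27 ≈ -42.963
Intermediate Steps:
j = 2/27 (j = (-5 + 5*(-5/(-3)))/45 = (-5 + 5*(-5*(-1/3)))*(1/45) = (-5 + 5*(5/3))*(1/45) = (-5 + 25/3)*(1/45) = (10/3)*(1/45) = 2/27 ≈ 0.074074)
(29*(-20))*j = (29*(-20))*(2/27) = -580*2/27 = -1160/27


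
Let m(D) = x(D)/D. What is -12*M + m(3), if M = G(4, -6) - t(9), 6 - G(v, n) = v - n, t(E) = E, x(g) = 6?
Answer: 158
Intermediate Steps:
m(D) = 6/D
G(v, n) = 6 + n - v (G(v, n) = 6 - (v - n) = 6 + (n - v) = 6 + n - v)
M = -13 (M = (6 - 6 - 1*4) - 1*9 = (6 - 6 - 4) - 9 = -4 - 9 = -13)
-12*M + m(3) = -12*(-13) + 6/3 = 156 + 6*(⅓) = 156 + 2 = 158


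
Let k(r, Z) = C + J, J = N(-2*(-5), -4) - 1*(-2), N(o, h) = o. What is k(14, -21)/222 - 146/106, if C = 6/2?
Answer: -5137/3922 ≈ -1.3098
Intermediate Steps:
J = 12 (J = -2*(-5) - 1*(-2) = 10 + 2 = 12)
C = 3 (C = 6*(½) = 3)
k(r, Z) = 15 (k(r, Z) = 3 + 12 = 15)
k(14, -21)/222 - 146/106 = 15/222 - 146/106 = 15*(1/222) - 146*1/106 = 5/74 - 73/53 = -5137/3922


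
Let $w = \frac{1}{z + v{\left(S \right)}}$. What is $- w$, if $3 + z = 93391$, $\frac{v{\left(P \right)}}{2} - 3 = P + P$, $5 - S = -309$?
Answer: $- \frac{1}{94650} \approx -1.0565 \cdot 10^{-5}$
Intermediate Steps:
$S = 314$ ($S = 5 - -309 = 5 + 309 = 314$)
$v{\left(P \right)} = 6 + 4 P$ ($v{\left(P \right)} = 6 + 2 \left(P + P\right) = 6 + 2 \cdot 2 P = 6 + 4 P$)
$z = 93388$ ($z = -3 + 93391 = 93388$)
$w = \frac{1}{94650}$ ($w = \frac{1}{93388 + \left(6 + 4 \cdot 314\right)} = \frac{1}{93388 + \left(6 + 1256\right)} = \frac{1}{93388 + 1262} = \frac{1}{94650} \approx 1.0565 \cdot 10^{-5}$)
$- w = \left(-1\right) \frac{1}{94650} = - \frac{1}{94650}$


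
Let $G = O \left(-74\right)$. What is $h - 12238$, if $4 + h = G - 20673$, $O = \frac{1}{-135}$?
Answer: $- \frac{4443451}{135} \approx -32914.0$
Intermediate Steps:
$O = - \frac{1}{135} \approx -0.0074074$
$G = \frac{74}{135}$ ($G = \left(- \frac{1}{135}\right) \left(-74\right) = \frac{74}{135} \approx 0.54815$)
$h = - \frac{2791321}{135}$ ($h = -4 + \left(\frac{74}{135} - 20673\right) = -4 - \frac{2790781}{135} = - \frac{2791321}{135} \approx -20676.0$)
$h - 12238 = - \frac{2791321}{135} - 12238 = - \frac{4443451}{135}$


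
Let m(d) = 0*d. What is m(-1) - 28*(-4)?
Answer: 112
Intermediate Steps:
m(d) = 0
m(-1) - 28*(-4) = 0 - 28*(-4) = 0 - 7*(-16) = 0 + 112 = 112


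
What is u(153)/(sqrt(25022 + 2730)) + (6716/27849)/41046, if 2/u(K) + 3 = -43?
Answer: 3358/571545027 - sqrt(6938)/319148 ≈ -0.00025512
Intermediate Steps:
u(K) = -1/23 (u(K) = 2/(-3 - 43) = 2/(-46) = 2*(-1/46) = -1/23)
u(153)/(sqrt(25022 + 2730)) + (6716/27849)/41046 = -1/(23*sqrt(25022 + 2730)) + (6716/27849)/41046 = -sqrt(6938)/13876/23 + (6716*(1/27849))*(1/41046) = -sqrt(6938)/13876/23 + (6716/27849)*(1/41046) = -sqrt(6938)/319148 + 3358/571545027 = 3358/571545027 - sqrt(6938)/319148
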